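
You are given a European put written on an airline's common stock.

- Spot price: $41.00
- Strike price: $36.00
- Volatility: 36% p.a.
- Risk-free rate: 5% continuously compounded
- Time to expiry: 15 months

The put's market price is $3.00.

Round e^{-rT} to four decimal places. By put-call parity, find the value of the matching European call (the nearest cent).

e^(−rT) = e^(−0.05·1.25) = 0.9394
Put-call parity: C − P = S − K·e^(−rT) = 41 − 36·0.9394 = 41 − 33.8184 = 7.1816
C = P + (C − P) = 3.00 + (7.1816) = 10.1816

$10.18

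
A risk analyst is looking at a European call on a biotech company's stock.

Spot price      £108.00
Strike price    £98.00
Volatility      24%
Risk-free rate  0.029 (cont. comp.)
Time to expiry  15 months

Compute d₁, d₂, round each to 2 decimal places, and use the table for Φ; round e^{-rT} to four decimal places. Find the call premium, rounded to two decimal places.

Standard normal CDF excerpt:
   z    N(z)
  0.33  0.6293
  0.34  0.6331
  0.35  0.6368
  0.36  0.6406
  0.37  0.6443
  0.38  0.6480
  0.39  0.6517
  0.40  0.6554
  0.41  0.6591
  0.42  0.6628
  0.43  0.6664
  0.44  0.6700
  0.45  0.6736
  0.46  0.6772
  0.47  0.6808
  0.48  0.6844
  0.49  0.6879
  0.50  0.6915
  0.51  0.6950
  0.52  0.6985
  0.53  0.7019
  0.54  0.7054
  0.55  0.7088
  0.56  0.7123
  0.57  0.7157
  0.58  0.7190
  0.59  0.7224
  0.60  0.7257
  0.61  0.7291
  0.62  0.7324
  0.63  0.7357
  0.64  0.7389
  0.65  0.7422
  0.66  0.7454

T = 1.25;  σ√T = 0.2683
d₁ = [ln(108/98) + (0.029 + 0.24²/2)·1.25] / 0.2683 = [0.0972 + 0.0723] / 0.2683 = 0.6314 which rounds to 0.63
d₂ = d₁ − σ√T = 0.6314 − 0.2683 = 0.3630 which rounds to 0.36
e^(−rT) = e^(−0.029·1.25) = 0.9644
C = 108·N(0.63) − 98·0.9644·N(0.36) = 108·0.7357 − 98·0.9644·0.6406 = 79.4556 − 60.5439 = 18.9117

£18.91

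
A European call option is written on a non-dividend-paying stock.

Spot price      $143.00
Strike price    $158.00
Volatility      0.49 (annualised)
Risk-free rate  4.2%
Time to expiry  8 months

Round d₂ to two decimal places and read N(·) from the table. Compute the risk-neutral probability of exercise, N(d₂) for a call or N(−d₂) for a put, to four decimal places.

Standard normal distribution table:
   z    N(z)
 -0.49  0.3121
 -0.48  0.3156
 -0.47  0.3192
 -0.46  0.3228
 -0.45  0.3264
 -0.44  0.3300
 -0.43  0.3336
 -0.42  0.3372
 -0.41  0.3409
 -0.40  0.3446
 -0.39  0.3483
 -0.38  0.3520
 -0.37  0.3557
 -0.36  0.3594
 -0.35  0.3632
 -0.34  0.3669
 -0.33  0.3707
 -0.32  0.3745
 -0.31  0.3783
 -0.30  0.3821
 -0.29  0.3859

0.3520

T = 0.6667;  σ√T = 0.4001
d₁ = [ln(143/158) + (0.042 + 0.49²/2)·0.6667] / 0.4001 = [-0.0998 + 0.1080] / 0.4001 = 0.0207 ⇒ 0.02
d₂ = d₁ − σ√T = 0.0207 − 0.4001 = -0.3794 ⇒ -0.38
Pr(exercise) under Q = N(d₂) = 0.3520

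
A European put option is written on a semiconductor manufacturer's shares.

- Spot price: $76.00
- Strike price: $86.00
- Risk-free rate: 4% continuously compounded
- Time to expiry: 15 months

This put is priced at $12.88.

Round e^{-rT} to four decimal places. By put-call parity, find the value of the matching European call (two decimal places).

$7.08

exp(−rT) = exp(−0.04·1.25) = 0.9512
Put-call parity: C − P = S − K·e^(−rT) = 76 − 86·0.9512 = 76 − 81.8032 = -5.8032
C = P + (C − P) = 12.88 + (-5.8032) = 7.0768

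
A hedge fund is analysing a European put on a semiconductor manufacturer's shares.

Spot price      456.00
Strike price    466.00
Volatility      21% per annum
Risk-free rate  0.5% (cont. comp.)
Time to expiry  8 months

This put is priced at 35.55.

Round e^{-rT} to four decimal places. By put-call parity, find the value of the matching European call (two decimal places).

27.09

e^(−rT) = e^(−0.005·0.6667) = 0.9967
Put-call parity: C − P = S − K·e^(−rT) = 456 − 466·0.9967 = 456 − 464.4622 = -8.4622
C = P + (C − P) = 35.55 + (-8.4622) = 27.0878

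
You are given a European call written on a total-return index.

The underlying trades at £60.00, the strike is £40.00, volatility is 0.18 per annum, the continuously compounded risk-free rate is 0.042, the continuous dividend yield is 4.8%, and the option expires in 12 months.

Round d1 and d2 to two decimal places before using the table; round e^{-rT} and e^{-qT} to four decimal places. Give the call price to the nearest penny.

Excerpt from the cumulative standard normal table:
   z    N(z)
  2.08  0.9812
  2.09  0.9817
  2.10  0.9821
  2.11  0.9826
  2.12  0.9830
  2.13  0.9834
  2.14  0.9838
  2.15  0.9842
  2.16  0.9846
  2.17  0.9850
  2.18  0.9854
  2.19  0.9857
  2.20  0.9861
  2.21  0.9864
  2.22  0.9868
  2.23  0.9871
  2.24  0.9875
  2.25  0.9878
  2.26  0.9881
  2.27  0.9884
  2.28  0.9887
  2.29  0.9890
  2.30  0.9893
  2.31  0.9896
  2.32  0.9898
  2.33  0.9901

T = 1;  σ√T = 0.1800
d₁ = [ln(60/40) + (0.042 − 0.048 + 0.18²/2)·1] / 0.1800 = [0.4055 + 0.0102] / 0.1800 = 2.3093 ≈ 2.31
d₂ = d₁ − σ√T = 2.3093 − 0.1800 = 2.1293 ≈ 2.13
exp(−qT) = exp(−0.048·1) = 0.9531;  exp(−rT) = exp(−0.042·1) = 0.9589
N(d₁) = N(2.31) = 0.9896;  N(d₂) = N(2.13) = 0.9834
C = 60·0.9531·0.9896 − 40·0.9589·0.9834 = 56.5913 − 37.7193 = 18.8720

£18.87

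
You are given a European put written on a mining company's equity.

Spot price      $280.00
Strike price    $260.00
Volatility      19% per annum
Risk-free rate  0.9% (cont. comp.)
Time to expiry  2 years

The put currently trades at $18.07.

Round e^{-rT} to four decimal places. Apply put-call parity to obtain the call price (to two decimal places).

$42.70

e^(−rT) = e^(−0.009·2) = 0.9822
Put-call parity: C − P = S − K·e^(−rT) = 280 − 260·0.9822 = 280 − 255.3720 = 24.6280
C = P + (C − P) = 18.07 + (24.6280) = 42.6980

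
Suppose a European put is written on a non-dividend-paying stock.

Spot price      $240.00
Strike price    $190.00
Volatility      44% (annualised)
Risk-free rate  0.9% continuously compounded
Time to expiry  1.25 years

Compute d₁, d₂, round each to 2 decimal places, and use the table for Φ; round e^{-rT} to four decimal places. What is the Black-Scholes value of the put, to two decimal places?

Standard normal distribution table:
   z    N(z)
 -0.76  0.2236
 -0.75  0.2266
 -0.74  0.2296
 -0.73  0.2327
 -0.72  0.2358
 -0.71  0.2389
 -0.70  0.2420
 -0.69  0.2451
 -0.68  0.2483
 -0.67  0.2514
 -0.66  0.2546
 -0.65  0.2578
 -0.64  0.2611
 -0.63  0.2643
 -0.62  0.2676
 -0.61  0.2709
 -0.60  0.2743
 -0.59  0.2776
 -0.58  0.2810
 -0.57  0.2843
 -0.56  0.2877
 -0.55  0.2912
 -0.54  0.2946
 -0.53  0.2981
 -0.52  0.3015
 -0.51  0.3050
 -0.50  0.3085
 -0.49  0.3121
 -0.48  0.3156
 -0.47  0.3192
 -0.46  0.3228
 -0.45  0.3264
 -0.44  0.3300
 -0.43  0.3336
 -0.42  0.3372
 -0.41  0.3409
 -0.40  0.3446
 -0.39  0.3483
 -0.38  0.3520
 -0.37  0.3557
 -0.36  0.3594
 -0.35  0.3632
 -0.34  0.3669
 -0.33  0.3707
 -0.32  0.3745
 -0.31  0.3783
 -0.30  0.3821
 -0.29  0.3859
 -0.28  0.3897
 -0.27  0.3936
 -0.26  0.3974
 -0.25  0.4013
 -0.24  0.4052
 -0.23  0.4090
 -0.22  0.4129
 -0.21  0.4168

$20.29

σ√T = 0.44 × 1.1180 = 0.4919
d₁ = [ln(240/190) + (0.009 + 0.44²/2)·1.25] / 0.4919 = [0.2336 + 0.1322] / 0.4919 = 0.7437 which rounds to 0.74
d₂ = d₁ − σ√T = 0.7437 − 0.4919 = 0.2518 which rounds to 0.25
exp(−rT) = exp(−0.009·1.25) = 0.9888
N(−d₂) = N(-0.25) = 0.4013;  N(−d₁) = N(-0.74) = 0.2296
P = 190·0.9888·0.4013 − 240·0.2296 = 75.3930 − 55.1040 = 20.2890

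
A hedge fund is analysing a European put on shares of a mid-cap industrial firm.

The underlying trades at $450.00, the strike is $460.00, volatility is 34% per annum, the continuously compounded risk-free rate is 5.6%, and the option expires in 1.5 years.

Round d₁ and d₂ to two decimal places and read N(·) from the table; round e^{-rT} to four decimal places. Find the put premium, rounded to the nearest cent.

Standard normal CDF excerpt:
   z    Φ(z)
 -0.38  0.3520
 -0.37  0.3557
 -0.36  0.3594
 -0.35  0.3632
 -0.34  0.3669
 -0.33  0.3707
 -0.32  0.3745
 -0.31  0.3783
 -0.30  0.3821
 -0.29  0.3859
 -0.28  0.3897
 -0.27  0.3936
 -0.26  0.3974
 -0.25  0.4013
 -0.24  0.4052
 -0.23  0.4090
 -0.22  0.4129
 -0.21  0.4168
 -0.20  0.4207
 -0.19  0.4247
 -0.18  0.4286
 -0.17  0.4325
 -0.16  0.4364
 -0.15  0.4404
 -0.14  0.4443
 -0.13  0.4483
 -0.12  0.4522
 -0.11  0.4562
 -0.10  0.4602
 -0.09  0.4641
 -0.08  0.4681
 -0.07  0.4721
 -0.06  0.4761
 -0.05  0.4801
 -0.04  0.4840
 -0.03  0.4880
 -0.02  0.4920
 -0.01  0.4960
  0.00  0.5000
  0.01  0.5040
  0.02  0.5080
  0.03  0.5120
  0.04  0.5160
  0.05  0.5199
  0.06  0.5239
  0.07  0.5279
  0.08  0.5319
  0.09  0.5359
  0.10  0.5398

$59.84

T = 1.5;  σ√T = 0.4164
d₁ = [ln(450/460) + (0.056 + ½·0.34²)·1.5] / (σ√T) = (-0.0220 + 0.1707) / 0.4164 = 0.3571 ⇒ 0.36
d₂ = 0.3571 − 0.4164 = -0.0593 ⇒ -0.06
exp(−rT) = exp(−0.056·1.5) = 0.9194
N(−d₂) = N(0.06) = 0.5239;  N(−d₁) = N(-0.36) = 0.3594
P = 460·0.9194·0.5239 − 450·0.3594 = 221.5699 − 161.7300 = 59.8399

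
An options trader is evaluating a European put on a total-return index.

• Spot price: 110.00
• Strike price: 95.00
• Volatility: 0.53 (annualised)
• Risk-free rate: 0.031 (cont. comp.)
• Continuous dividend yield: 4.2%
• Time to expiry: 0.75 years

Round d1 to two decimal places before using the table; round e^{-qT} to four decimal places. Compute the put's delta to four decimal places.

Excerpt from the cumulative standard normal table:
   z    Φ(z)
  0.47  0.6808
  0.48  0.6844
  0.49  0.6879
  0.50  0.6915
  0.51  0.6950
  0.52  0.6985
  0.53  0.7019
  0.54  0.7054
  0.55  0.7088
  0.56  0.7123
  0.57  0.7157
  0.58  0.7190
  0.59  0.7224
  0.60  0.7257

-0.2889

σ√T = 0.53 × 0.8660 = 0.4590
d₁ = [ln(110/95) + (0.031 − 0.042 + 0.53²/2)·0.75] / 0.4590 = [0.1466 + 0.0971] / 0.4590 = 0.5309 which rounds to 0.53
N(d₁) = N(0.53) = 0.7019
Δ_put = e^(−qT)·(N(d₁) − 1) = 0.9690·(0.7019 − 1) = -0.2889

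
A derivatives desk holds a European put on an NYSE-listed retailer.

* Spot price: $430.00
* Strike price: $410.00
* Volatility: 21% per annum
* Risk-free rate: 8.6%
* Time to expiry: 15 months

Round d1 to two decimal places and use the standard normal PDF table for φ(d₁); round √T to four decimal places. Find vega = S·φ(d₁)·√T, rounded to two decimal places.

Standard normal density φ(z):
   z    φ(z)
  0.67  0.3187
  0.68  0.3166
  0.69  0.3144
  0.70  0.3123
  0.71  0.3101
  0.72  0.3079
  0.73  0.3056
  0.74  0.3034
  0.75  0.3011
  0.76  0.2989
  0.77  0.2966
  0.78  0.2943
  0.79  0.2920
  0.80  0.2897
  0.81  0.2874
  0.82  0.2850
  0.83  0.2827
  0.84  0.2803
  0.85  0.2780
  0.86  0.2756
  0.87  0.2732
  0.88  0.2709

T = 1.25;  σ√T = 0.2348
d₁ = [ln(430/410) + (0.086 + ½·0.21²)·1.25] / (σ√T) = (0.0476 + 0.1351) / 0.2348 = 0.7781 → 0.78
√T = √1.25 = 1.1180
φ(d₁) = φ(0.78) = 0.2943
vega = S·φ(d₁)·√T = 430·0.2943·1.1180 = 141.4818

141.48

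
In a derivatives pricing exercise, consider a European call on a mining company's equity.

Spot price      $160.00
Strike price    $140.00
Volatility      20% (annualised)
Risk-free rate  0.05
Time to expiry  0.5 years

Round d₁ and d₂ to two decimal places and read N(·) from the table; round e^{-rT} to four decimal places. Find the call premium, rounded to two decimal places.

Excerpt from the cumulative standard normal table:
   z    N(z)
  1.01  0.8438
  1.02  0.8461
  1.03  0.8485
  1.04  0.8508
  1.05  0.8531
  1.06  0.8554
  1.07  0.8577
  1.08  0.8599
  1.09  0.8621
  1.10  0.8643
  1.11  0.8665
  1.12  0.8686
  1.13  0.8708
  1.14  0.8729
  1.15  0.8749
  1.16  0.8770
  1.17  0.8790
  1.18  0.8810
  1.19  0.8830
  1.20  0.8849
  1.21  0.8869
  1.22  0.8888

$24.80

σ√T = 0.2 × 0.7071 = 0.1414
d₁ = [ln(160/140) + (0.05 + ½·0.2²)·0.5] / (σ√T) = (0.1335 + 0.0350) / 0.1414 = 1.1917 which rounds to 1.19
d₂ = 1.1917 − 0.1414 = 1.0503 which rounds to 1.05
exp(−rT) = exp(−0.05·0.5) = 0.9753
C = 160·N(1.19) − 140·0.9753·N(1.05) = 160·0.8830 − 140·0.9753·0.8531 = 141.2800 − 116.4840 = 24.7960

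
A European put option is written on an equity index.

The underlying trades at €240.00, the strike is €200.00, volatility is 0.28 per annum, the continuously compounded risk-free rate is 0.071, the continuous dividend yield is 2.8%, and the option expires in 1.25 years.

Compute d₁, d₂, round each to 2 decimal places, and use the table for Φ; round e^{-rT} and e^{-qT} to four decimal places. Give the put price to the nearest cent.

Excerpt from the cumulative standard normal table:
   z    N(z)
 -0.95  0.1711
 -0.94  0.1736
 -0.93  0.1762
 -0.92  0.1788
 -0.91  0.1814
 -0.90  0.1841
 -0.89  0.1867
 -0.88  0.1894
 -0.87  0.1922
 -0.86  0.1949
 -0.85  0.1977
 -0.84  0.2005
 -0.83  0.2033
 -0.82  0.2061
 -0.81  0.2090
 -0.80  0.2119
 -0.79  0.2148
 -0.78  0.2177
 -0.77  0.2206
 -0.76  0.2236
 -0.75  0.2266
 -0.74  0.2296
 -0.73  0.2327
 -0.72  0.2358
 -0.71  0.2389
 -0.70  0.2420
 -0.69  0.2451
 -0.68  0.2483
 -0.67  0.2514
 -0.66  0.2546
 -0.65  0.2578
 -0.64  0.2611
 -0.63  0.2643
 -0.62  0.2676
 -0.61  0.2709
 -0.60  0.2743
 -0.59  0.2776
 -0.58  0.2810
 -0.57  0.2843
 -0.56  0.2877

€8.16

σ√T = 0.28·√1.25 = 0.3130
d₁ = [ln(240/200) + (0.071 − 0.028 + ½·0.28²)·1.25] / (σ√T) = (0.1823 + 0.1027) / 0.3130 = 0.9106 which rounds to 0.91
d₂ = 0.9106 − 0.3130 = 0.5976 which rounds to 0.60
e^(−qT) = e^(−0.028·1.25) = 0.9656;  e^(−rT) = e^(−0.071·1.25) = 0.9151
N(−d₂) = N(-0.60) = 0.2743;  N(−d₁) = N(-0.91) = 0.1814
P = 200·0.9151·0.2743 − 240·0.9656·0.1814 = 50.2024 − 42.0384 = 8.1640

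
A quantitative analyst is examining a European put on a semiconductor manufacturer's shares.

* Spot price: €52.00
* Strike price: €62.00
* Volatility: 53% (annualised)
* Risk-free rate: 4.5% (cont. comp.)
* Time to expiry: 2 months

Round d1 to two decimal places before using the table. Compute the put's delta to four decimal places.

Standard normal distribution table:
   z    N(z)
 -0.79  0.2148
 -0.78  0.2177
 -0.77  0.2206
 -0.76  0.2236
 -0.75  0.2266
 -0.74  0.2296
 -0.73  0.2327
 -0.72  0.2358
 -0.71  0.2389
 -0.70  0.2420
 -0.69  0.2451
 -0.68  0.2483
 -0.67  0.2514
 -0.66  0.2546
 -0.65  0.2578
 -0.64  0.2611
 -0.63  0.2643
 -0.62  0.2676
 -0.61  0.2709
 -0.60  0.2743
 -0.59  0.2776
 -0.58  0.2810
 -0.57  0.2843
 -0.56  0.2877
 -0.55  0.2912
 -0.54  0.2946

-0.7486

σ√T = 0.53 × 0.4082 = 0.2164
d₁ = [ln(52/62) + (0.045 + ½·0.53²)·0.1667] / (σ√T) = (-0.1759 + 0.0309) / 0.2164 = -0.6701 → -0.67
N(d₁) = N(-0.67) = 0.2514
Δ_put = N(d₁) − 1 = 0.2514 − 1 = -0.7486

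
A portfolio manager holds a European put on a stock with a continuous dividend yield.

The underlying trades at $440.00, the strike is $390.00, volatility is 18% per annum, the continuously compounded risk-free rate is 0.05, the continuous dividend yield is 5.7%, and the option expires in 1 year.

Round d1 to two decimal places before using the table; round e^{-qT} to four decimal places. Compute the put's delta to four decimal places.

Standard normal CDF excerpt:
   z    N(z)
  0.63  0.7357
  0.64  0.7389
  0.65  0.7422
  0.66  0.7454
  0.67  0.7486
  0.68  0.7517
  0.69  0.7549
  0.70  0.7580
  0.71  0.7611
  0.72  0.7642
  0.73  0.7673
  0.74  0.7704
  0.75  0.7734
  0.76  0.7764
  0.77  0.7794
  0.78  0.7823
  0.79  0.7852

-0.2227

σ√T = 0.18 × 1.0000 = 0.1800
d₁ = [ln(440/390) + (0.05 − 0.057 + 0.18²/2)·1] / 0.1800 = [0.1206 + 0.0092] / 0.1800 = 0.7213 ⇒ 0.72
N(d₁) = N(0.72) = 0.7642
Δ_put = e^(−qT)·(N(d₁) − 1) = 0.9446·(0.7642 − 1) = -0.2227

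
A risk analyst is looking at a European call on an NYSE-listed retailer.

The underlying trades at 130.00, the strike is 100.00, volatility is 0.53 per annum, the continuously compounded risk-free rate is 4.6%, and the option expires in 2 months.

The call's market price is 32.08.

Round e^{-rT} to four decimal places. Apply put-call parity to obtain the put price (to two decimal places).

exp(−rT) = exp(−0.046·0.1667) = 0.9924
Put-call parity: C − P = S − K·e^(−rT) = 130 − 100·0.9924 = 130 − 99.2400 = 30.7600
P = C − (C − P) = 32.08 − (30.7600) = 1.3200

1.32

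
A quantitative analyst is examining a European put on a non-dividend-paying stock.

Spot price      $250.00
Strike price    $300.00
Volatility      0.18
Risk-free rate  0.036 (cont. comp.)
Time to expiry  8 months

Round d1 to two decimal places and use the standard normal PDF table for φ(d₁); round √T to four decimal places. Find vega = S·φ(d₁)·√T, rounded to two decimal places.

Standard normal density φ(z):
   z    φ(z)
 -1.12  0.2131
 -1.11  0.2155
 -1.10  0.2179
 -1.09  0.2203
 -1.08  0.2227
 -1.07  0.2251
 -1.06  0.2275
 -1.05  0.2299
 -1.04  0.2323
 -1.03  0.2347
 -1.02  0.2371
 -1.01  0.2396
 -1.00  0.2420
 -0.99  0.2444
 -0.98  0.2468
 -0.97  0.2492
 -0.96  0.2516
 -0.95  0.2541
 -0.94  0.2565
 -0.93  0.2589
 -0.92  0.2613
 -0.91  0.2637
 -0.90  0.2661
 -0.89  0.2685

49.40

T = 0.6667;  σ√T = 0.1470
d₁ = [ln(250/300) + (0.036 + 0.18²/2)·0.6667] / 0.1470 = [-0.1823 + 0.0348] / 0.1470 = -1.0038 ≈ -1.00
√T = √0.6667 = 0.8165
φ(d₁) = φ(-1.00) = 0.2420
vega = S·φ(d₁)·√T = 250·0.2420·0.8165 = 49.3982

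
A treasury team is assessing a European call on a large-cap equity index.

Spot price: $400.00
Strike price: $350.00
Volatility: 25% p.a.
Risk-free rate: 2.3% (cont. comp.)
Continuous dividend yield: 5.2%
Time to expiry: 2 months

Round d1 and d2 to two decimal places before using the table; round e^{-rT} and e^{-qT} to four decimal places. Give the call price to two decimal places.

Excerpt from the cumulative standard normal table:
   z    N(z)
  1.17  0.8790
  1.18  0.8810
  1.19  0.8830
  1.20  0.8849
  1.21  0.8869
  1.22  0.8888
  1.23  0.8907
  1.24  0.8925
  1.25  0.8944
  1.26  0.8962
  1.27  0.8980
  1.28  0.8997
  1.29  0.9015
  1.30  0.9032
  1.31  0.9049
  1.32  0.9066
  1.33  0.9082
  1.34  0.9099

σ√T = 0.25·√0.1667 = 0.1021
d₁ = [ln(400/350) + (0.023 − 0.052 + 0.25²/2)·0.1667] / 0.1021 = [0.1335 + 0.0004] / 0.1021 = 1.3120 → 1.31
d₂ = d₁ − σ√T = 1.3120 − 0.1021 = 1.2099 → 1.21
exp(−qT) = exp(−0.052·0.1667) = 0.9914;  exp(−rT) = exp(−0.023·0.1667) = 0.9962
N(d₁) = N(1.31) = 0.9049;  N(d₂) = N(1.21) = 0.8869
C = 400·0.9914·0.9049 − 350·0.9962·0.8869 = 358.8471 − 309.2354 = 49.6117

$49.61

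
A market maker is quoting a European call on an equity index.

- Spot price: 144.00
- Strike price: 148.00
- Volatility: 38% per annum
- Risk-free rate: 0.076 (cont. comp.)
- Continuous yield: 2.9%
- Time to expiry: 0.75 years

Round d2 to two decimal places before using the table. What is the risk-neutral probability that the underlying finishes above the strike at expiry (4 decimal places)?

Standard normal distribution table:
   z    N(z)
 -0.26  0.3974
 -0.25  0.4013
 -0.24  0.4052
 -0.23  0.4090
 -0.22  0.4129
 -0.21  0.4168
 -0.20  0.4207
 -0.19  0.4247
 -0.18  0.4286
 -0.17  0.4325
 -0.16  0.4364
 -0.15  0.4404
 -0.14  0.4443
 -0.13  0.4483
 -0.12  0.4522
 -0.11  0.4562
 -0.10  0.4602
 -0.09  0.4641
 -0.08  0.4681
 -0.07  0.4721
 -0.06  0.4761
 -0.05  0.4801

0.4443

T = 0.75;  σ√T = 0.3291
d₁ = [ln(144/148) + (0.076 − 0.029 + 0.38²/2)·0.75] / 0.3291 = [-0.0274 + 0.0894] / 0.3291 = 0.1884 ⇒ 0.19
d₂ = d₁ − σ√T = 0.1884 − 0.3291 = -0.1407 ⇒ -0.14
Risk-neutral Pr[S_T > K] = N(d₂) = N(-0.14) = 0.4443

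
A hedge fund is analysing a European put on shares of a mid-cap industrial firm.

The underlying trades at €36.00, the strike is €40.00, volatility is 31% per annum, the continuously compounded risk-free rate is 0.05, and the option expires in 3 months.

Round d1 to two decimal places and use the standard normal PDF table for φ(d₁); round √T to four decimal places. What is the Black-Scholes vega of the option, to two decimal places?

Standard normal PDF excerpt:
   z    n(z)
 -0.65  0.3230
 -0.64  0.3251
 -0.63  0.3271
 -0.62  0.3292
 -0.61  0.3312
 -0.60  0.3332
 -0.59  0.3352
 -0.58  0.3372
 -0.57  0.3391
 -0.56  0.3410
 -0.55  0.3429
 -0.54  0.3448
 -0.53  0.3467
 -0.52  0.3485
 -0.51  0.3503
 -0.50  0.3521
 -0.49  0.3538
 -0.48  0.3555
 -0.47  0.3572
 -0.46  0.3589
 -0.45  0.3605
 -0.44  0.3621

6.27

σ√T = 0.31·√0.25 = 0.1550
d₁ = [ln(36/40) + (0.05 + 0.31²/2)·0.25] / 0.1550 = [-0.1054 + 0.0245] / 0.1550 = -0.5216 which rounds to -0.52
√T = √0.25 = 0.5000
φ(d₁) = φ(-0.52) = 0.3485
vega = S·φ(d₁)·√T = 36·0.3485·0.5000 = 6.2730
(Call and put vega coincide under Black-Scholes.)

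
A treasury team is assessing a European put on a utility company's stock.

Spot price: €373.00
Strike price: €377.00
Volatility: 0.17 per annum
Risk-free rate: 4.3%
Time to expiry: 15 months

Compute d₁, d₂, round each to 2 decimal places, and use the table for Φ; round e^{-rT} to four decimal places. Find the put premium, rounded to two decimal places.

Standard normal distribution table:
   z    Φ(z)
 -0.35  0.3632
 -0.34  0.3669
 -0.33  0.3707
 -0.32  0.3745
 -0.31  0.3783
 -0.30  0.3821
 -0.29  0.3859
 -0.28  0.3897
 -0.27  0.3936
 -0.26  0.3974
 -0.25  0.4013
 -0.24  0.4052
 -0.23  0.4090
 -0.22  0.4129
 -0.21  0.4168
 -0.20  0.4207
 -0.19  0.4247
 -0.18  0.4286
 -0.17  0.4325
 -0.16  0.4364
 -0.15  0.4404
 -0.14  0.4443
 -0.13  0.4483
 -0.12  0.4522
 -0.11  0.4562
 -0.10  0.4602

€20.48

σ√T = 0.17·√1.25 = 0.1901
d₁ = [ln(373/377) + (0.043 + 0.17²/2)·1.25] / 0.1901 = [-0.0107 + 0.0718] / 0.1901 = 0.3217 → 0.32
d₂ = d₁ − σ√T = 0.3217 − 0.1901 = 0.1316 → 0.13
exp(−rT) = exp(−0.043·1.25) = 0.9477
N(−d₂) = N(-0.13) = 0.4483;  N(−d₁) = N(-0.32) = 0.3745
P = 377·0.9477·0.4483 − 373·0.3745 = 160.1699 − 139.6885 = 20.4814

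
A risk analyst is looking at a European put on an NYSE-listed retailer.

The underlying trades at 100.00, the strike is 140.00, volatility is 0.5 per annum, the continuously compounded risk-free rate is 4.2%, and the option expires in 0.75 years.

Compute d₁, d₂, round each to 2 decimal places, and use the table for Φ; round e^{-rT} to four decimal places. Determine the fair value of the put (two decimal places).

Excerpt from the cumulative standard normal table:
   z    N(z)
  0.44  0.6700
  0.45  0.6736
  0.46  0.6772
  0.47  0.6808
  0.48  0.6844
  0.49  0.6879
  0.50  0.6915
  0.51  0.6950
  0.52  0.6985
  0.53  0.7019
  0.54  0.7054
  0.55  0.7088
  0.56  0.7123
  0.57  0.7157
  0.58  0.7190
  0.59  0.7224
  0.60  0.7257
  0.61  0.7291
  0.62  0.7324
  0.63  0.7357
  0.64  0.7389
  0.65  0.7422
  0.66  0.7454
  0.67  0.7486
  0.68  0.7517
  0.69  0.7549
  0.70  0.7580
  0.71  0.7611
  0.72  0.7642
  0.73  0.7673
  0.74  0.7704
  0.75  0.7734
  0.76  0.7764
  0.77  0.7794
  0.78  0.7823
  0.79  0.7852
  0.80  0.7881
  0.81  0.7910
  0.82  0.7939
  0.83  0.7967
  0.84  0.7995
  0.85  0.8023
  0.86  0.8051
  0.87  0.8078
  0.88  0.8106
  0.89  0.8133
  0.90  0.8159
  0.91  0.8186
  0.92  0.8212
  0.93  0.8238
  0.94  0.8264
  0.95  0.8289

42.61

σ√T = 0.5·√0.75 = 0.4330
d₁ = [ln(100/140) + (0.042 + 0.5²/2)·0.75] / 0.4330 = [-0.3365 + 0.1253] / 0.4330 = -0.4878 ⇒ -0.49
d₂ = d₁ − σ√T = -0.4878 − 0.4330 = -0.9208 ⇒ -0.92
e^(−rT) = e^(−0.042·0.75) = 0.9690
N(−d₂) = N(0.92) = 0.8212;  N(−d₁) = N(0.49) = 0.6879
P = 140·0.9690·0.8212 − 100·0.6879 = 111.4040 − 68.7900 = 42.6140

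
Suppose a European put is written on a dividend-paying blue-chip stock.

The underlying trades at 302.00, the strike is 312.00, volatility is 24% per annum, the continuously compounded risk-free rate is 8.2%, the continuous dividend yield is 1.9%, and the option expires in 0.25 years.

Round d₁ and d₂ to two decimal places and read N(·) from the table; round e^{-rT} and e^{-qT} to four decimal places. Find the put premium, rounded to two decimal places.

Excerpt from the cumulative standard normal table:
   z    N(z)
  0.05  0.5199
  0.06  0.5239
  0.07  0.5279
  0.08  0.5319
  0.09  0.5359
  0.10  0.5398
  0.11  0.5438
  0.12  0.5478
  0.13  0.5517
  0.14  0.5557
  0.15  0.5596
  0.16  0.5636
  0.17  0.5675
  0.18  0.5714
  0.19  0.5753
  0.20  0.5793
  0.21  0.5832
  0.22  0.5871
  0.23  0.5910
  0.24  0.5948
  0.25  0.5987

17.19

σ√T = 0.24 × 0.5000 = 0.1200
d₁ = [ln(302/312) + (0.082 − 0.019 + 0.24²/2)·0.25] / 0.1200 = [-0.0326 + 0.0229] / 0.1200 = -0.0802 ⇒ -0.08
d₂ = d₁ − σ√T = -0.0802 − 0.1200 = -0.2002 ⇒ -0.20
exp(−qT) = exp(−0.019·0.25) = 0.9953;  exp(−rT) = exp(−0.082·0.25) = 0.9797
N(−d₂) = N(0.20) = 0.5793;  N(−d₁) = N(0.08) = 0.5319
P = 312·0.9797·0.5793 − 302·0.9953·0.5319 = 177.0725 − 159.8788 = 17.1937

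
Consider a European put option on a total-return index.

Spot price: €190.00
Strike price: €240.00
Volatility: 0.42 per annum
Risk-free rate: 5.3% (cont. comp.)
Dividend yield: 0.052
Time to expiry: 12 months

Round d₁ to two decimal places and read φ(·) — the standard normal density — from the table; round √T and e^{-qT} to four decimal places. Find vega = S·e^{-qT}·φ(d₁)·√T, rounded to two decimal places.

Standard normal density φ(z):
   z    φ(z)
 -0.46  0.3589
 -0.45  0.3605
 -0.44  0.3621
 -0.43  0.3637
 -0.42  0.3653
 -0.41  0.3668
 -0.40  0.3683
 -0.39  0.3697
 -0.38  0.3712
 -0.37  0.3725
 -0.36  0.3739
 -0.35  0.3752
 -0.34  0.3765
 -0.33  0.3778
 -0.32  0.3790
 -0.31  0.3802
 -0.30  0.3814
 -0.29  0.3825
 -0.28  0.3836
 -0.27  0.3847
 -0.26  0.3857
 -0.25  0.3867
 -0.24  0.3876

T = 1;  σ√T = 0.4200
d₁ = [ln(190/240) + (0.053 − 0.052 + 0.42²/2)·1] / 0.4200 = [-0.2336 + 0.0892] / 0.4200 = -0.3438 → -0.34
√T = √1 = 1.0000
φ(d₁) = φ(-0.34) = 0.3765
exp(−qT) = exp(−0.052·1) = 0.9493
vega = S·exp(−qT)·φ(d₁)·√T = 190·0.9493·0.3765·1.0000 = 67.9082
(Vega is the same for a European call and put with the same parameters.)

67.91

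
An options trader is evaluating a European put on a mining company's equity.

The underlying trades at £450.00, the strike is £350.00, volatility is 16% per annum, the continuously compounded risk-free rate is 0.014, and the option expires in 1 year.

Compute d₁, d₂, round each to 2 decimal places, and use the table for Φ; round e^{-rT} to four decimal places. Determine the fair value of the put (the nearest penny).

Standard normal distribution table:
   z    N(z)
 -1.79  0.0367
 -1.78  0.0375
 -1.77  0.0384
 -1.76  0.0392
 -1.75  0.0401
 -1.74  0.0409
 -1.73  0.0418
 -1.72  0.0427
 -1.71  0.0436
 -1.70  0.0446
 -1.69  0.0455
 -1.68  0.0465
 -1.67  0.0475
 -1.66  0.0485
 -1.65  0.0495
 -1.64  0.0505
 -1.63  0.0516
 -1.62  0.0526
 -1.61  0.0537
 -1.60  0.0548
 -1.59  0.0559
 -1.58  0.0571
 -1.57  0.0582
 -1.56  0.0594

T = 1;  σ√T = 0.1600
d₁ = [ln(450/350) + (0.014 + 0.16²/2)·1] / 0.1600 = [0.2513 + 0.0268] / 0.1600 = 1.7382 ≈ 1.74
d₂ = d₁ − σ√T = 1.7382 − 0.1600 = 1.5782 ≈ 1.58
exp(−rT) = exp(−0.014·1) = 0.9861
N(−d₂) = N(-1.58) = 0.0571;  N(−d₁) = N(-1.74) = 0.0409
P = 350·0.9861·0.0571 − 450·0.0409 = 19.7072 − 18.4050 = 1.3022

£1.30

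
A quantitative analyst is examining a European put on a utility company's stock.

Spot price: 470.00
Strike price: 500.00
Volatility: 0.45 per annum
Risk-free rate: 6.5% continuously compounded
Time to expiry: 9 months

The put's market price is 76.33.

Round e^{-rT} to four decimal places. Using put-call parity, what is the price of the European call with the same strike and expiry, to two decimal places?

exp(−rT) = exp(−0.065·0.75) = 0.9524
Put-call parity: C − P = S − K·e^(−rT) = 470 − 500·0.9524 = 470 − 476.2000 = -6.2000
C = P + (C − P) = 76.33 + (-6.2000) = 70.1300

70.13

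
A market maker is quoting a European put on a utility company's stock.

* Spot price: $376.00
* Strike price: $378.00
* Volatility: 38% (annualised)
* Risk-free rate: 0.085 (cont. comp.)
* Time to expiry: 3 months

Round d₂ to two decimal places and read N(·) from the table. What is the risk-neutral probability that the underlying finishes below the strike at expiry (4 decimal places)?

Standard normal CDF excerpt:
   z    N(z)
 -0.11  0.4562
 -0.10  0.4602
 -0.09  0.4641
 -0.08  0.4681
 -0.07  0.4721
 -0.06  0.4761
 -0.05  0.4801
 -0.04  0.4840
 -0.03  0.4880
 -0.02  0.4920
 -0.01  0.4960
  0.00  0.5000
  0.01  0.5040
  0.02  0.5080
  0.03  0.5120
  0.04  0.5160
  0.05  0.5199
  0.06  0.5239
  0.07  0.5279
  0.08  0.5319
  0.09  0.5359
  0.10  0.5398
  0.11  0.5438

0.5040

σ√T = 0.38 × 0.5000 = 0.1900
ln(S/K) + (r + σ²/2)T = ln(376/378) + (0.085 + 0.38²/2)·0.25 = -0.0053 + 0.0393 = 0.0340
d₁ = 0.0340 / 0.1900 = 0.1789 ⇒ 0.18
d₂ = d₁ − σ√T = 0.1789 − 0.1900 = -0.0111 ⇒ -0.01
Pr(exercise) under Q = N(−d₂) = N(0.01) = 0.5040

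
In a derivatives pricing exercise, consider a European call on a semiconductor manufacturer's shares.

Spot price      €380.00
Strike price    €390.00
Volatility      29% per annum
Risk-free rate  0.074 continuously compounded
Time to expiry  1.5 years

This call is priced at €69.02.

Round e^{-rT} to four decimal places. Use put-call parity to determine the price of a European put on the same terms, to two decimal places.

€38.03

exp(−rT) = exp(−0.074·1.5) = 0.8949
Put-call parity: C − P = S − K·e^(−rT) = 380 − 390·0.8949 = 380 − 349.0110 = 30.9890
P = C − (C − P) = 69.02 − (30.9890) = 38.0310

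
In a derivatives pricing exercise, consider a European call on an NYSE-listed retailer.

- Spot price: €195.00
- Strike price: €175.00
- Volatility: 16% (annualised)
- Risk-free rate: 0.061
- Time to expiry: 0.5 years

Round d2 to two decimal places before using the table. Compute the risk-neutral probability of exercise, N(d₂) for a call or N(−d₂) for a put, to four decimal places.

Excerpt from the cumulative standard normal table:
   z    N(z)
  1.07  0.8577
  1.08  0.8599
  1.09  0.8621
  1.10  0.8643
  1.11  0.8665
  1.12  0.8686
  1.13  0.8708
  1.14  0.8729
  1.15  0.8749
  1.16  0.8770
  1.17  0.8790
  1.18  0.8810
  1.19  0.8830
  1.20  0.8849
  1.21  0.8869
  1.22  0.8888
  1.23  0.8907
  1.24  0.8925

0.8790

σ√T = 0.16 × 0.7071 = 0.1131
d₁ = [ln(195/175) + (0.061 + 0.16²/2)·0.5] / 0.1131 = [0.1082 + 0.0369] / 0.1131 = 1.2826 ⇒ 1.28
d₂ = d₁ − σ√T = 1.2826 − 0.1131 = 1.1695 ⇒ 1.17
Risk-neutral Pr[S_T > K] = N(d₂) = N(1.17) = 0.8790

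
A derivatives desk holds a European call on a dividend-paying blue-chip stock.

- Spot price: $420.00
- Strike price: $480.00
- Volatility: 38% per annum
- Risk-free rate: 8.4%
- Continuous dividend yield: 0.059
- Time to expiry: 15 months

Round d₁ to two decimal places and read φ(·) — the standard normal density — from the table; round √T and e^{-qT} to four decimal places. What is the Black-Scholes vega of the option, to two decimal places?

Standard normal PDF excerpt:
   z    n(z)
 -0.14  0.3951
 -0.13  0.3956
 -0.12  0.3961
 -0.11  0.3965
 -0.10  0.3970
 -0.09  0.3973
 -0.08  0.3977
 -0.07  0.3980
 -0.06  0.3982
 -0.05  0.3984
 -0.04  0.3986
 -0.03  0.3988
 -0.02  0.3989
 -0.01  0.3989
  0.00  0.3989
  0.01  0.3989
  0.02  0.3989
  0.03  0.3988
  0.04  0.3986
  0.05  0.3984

173.95

σ√T = 0.38·√1.25 = 0.4249
ln(S/K) + (r − q + σ²/2)T = ln(420/480) + (0.084 − 0.059 + 0.38²/2)·1.25 = -0.1335 + 0.1215 = -0.0120
d₁ = -0.0120 / 0.4249 = -0.0283 ≈ -0.03
√T = √1.25 = 1.1180
φ(d₁) = φ(-0.03) = 0.3988
e^(−qT) = e^(−0.059·1.25) = 0.9289
vega = S·e^(−qT)·φ(d₁)·√T = 420·0.9289·0.3988·1.1180 = 173.9463
(The put has the same vega.)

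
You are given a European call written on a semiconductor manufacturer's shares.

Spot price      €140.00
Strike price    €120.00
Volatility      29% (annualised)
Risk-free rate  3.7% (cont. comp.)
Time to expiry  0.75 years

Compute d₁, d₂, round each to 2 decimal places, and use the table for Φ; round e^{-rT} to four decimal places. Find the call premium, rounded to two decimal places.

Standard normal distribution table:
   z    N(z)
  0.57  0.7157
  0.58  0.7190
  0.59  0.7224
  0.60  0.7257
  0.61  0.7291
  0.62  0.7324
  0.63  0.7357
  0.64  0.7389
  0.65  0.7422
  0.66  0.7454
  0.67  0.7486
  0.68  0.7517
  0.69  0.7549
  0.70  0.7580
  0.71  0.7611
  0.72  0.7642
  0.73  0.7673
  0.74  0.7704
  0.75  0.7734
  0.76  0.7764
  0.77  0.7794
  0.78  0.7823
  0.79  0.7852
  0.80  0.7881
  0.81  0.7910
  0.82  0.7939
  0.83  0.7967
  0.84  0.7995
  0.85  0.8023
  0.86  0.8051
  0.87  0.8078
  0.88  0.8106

€27.62

σ√T = 0.29·√0.75 = 0.2511
d₁ = [ln(140/120) + (0.037 + 0.29²/2)·0.75] / 0.2511 = [0.1542 + 0.0593] / 0.2511 = 0.8499 ⇒ 0.85
d₂ = d₁ − σ√T = 0.8499 − 0.2511 = 0.5987 ⇒ 0.60
exp(−rT) = exp(−0.037·0.75) = 0.9726
N(d₁) = N(0.85) = 0.8023;  N(d₂) = N(0.60) = 0.7257
C = 140·0.8023 − 120·0.9726·0.7257 = 112.3220 − 84.6979 = 27.6241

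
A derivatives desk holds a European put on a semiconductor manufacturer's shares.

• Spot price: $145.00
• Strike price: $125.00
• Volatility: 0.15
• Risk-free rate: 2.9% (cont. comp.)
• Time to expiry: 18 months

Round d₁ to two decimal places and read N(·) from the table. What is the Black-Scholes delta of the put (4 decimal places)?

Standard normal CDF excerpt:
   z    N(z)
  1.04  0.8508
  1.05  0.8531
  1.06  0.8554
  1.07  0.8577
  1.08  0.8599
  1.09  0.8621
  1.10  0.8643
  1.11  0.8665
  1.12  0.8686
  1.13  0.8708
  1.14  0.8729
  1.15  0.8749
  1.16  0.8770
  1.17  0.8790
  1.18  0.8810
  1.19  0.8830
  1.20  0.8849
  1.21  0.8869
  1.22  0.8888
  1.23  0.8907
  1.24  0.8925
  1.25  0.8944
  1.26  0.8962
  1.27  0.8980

σ√T = 0.15 × 1.2247 = 0.1837
ln(S/K) + (r + σ²/2)T = ln(145/125) + (0.029 + 0.15²/2)·1.5 = 0.1484 + 0.0604 = 0.2088
d₁ = 0.2088 / 0.1837 = 1.1365 → 1.14
N(d₁) = N(1.14) = 0.8729
Δ_put = N(d₁) − 1 = 0.8729 − 1 = -0.1271

-0.1271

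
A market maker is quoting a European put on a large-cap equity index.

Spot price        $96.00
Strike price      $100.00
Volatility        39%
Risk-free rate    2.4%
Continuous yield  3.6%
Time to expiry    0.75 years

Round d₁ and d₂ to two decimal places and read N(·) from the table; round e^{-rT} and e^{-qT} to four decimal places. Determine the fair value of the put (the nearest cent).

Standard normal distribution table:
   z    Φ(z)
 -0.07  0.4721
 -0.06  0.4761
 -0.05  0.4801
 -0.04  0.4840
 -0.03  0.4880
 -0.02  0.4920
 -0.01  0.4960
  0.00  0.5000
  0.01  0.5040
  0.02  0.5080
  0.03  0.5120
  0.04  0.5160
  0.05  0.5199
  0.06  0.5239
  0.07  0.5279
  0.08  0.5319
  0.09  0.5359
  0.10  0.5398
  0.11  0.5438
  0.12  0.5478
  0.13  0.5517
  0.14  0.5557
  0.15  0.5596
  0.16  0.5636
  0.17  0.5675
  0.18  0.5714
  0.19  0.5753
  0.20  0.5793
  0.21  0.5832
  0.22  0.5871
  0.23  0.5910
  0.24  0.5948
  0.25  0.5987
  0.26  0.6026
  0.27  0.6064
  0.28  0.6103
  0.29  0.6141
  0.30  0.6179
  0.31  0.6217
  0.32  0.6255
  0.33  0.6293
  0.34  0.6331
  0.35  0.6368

T = 0.75;  σ√T = 0.3377
d₁ = [ln(96/100) + (0.024 − 0.036 + 0.39²/2)·0.75] / 0.3377 = [-0.0408 + 0.0480] / 0.3377 = 0.0214 ≈ 0.02
d₂ = d₁ − σ√T = 0.0214 − 0.3377 = -0.3164 ≈ -0.32
e^(−qT) = e^(−0.036·0.75) = 0.9734;  e^(−rT) = e^(−0.024·0.75) = 0.9822
N(−d₂) = N(0.32) = 0.6255;  N(−d₁) = N(-0.02) = 0.4920
P = 100·0.9822·0.6255 − 96·0.9734·0.4920 = 61.4366 − 45.9756 = 15.4610

$15.46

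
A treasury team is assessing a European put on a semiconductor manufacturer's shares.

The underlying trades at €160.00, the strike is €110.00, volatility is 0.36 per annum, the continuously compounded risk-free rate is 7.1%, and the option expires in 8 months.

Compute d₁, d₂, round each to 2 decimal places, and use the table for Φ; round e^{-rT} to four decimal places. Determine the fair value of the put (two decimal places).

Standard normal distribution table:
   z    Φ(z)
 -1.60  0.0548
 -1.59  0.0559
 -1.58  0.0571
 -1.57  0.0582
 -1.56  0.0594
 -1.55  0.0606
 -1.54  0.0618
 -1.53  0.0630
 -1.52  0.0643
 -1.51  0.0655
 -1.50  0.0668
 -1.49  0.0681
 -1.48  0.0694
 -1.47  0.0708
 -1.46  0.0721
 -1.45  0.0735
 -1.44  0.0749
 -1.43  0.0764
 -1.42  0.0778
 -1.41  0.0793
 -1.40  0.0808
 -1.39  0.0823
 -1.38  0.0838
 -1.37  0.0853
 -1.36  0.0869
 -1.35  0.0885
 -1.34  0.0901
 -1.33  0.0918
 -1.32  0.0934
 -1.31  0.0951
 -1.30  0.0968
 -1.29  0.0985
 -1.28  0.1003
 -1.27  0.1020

T = 0.6667;  σ√T = 0.2939
ln(S/K) + (r + σ²/2)T = ln(160/110) + (0.071 + 0.36²/2)·0.6667 = 0.3747 + 0.0905 = 0.4652
d₁ = 0.4652 / 0.2939 = 1.5827 → 1.58
d₂ = d₁ − σ√T = 1.5827 − 0.2939 = 1.2888 → 1.29
e^(−rT) = e^(−0.071·0.6667) = 0.9538
N(−d₂) = N(-1.29) = 0.0985;  N(−d₁) = N(-1.58) = 0.0571
P = 110·0.9538·0.0985 − 160·0.0571 = 10.3344 − 9.1360 = 1.1984

€1.20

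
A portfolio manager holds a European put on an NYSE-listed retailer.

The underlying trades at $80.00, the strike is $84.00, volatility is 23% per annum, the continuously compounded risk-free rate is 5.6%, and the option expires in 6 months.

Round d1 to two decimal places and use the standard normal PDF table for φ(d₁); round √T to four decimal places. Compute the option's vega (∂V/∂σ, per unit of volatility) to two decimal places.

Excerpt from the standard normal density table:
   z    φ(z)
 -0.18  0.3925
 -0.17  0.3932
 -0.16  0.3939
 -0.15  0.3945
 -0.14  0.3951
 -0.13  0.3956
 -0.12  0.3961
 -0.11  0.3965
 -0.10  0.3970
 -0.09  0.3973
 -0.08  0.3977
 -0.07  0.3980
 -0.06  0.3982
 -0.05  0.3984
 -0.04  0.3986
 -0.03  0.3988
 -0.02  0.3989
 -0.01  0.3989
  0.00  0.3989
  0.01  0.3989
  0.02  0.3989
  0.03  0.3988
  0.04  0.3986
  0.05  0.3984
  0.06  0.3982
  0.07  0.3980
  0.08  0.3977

T = 0.5;  σ√T = 0.1626
d₁ = [ln(80/84) + (0.056 + 0.23²/2)·0.5] / 0.1626 = [-0.0488 + 0.0412] / 0.1626 = -0.0465 which rounds to -0.05
√T = √0.5 = 0.7071
φ(d₁) = φ(-0.05) = 0.3984
vega = S·φ(d₁)·√T = 80·0.3984·0.7071 = 22.5367

22.54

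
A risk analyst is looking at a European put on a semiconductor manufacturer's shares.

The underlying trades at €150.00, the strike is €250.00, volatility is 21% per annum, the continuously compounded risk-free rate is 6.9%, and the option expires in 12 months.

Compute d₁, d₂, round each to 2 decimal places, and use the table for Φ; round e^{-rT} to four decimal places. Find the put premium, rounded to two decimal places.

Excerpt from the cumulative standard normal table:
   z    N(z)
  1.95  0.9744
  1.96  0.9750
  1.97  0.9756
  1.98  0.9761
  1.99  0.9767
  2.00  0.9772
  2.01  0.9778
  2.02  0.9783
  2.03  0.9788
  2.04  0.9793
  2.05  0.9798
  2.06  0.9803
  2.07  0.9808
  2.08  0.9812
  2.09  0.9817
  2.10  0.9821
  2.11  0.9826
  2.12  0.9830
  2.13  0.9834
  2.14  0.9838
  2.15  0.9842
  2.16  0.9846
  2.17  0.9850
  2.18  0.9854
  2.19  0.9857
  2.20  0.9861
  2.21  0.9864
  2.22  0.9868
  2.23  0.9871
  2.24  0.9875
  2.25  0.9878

σ√T = 0.21 × 1.0000 = 0.2100
ln(S/K) + (r + σ²/2)T = ln(150/250) + (0.069 + 0.21²/2)·1 = -0.5108 + 0.0911 = -0.4198
d₁ = -0.4198 / 0.2100 = -1.9989 ⇒ -2.00
d₂ = d₁ − σ√T = -1.9989 − 0.2100 = -2.2089 ⇒ -2.21
e^(−rT) = e^(−0.069·1) = 0.9333
N(−d₂) = N(2.21) = 0.9864;  N(−d₁) = N(2.00) = 0.9772
P = 250·0.9333·0.9864 − 150·0.9772 = 230.1518 − 146.5800 = 83.5718

€83.57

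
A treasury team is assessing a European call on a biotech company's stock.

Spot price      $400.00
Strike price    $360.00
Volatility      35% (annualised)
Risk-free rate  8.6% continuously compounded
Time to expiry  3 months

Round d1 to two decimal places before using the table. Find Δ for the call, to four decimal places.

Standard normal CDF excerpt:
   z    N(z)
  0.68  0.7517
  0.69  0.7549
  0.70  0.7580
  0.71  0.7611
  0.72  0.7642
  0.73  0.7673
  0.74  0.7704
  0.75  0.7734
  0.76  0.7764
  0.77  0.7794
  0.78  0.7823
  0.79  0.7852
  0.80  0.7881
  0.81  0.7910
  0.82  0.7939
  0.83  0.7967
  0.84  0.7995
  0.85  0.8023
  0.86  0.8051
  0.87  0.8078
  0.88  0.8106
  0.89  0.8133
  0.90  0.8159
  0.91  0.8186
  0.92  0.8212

σ√T = 0.35·√0.25 = 0.1750
ln(S/K) + (r + σ²/2)T = ln(400/360) + (0.086 + 0.35²/2)·0.25 = 0.1054 + 0.0368 = 0.1422
d₁ = 0.1422 / 0.1750 = 0.8124 ≈ 0.81
N(d₁) = N(0.81) = 0.7910
Δ_call = N(d₁) = 0.7910

0.7910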